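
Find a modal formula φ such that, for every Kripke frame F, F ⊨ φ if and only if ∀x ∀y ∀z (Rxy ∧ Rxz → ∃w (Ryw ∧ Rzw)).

◇□ψ → □◇ψ

A defining formula is ◇□ψ → □◇ψ (the .2 axiom).
Suppose ◇□ψ→□◇ψ is valid. Take Rxy, Rxz and set V(ψ)={w : Ryw}. Then □ψ at y so ◇□ψ at x, so □◇ψ at x, so ◇ψ at z, giving w with Rzw and Ryw.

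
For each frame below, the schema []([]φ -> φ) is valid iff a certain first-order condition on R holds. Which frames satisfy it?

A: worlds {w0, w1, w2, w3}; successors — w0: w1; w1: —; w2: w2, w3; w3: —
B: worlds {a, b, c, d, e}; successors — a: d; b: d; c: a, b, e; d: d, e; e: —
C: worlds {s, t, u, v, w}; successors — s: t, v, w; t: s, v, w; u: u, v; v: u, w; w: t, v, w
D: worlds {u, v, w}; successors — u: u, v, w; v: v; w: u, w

D

The schema corresponds to shift-reflexivity: forall x forall y (Rxy -> Ryy).
A: fails — Rw0w1 but not Rw1w1.
B: fails — Rcb but not Rbb.
C: fails — Ruv but not Rvv.
D: condition met.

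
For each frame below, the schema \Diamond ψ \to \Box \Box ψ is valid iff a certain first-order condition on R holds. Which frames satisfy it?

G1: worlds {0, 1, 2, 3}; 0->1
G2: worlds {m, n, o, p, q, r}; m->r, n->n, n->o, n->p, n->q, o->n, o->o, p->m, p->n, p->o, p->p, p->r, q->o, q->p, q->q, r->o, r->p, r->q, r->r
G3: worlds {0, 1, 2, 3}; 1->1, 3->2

G1, G3

This is the axiom for a generalized confluence (Geach) condition; its first-order frame correspondent is \forall x \forall y \forall z ((xRy \wedge x R^2 z) \to \exists w (y = w \wedge z = w)).
G1: ✓.
G2: fails — mRr, mR²o but r ≠ o.
G3: ✓.
Valid on: G1, G3.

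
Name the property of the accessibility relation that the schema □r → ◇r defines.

Suppose □r→◇r is valid. At any x set V(r)=W. Then □r at x, so ◇r at x, so x has a successor.

seriality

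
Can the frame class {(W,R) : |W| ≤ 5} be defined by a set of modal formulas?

Any modally definable frame class is closed under disjoint unions.
Any modal formula valid on each of 6 disjoint one-world frames is valid on their disjoint union (validity is preserved under disjoint unions). Each one-world frame has |W|=1≤5, but the union has |W|=6.
So no modal formula (or set of formulas) defines exactly the |W|≤5 frames.

No — not modally definable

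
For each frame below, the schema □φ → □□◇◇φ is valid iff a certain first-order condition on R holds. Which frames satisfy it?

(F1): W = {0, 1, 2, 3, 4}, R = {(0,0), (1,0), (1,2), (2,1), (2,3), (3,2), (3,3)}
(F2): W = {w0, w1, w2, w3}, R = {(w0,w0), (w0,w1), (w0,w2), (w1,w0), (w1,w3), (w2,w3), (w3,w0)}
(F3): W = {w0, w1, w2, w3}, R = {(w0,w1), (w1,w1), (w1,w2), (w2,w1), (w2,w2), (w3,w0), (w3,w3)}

This is the axiom for a generalized confluence (Geach) condition; its first-order frame correspondent is ∀x ∀z (xR²z → ∃w (xRw ∧ zR²w)).
(F1): fails — 2R²0 but no w with 2Rw and 0R²w.
(F2): condition met.
(F3): fails — w3R²w0 but no w with w3Rw and w0R²w.
Valid on: (F2).

(F2)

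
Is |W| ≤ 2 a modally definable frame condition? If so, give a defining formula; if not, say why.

No

Any modally definable frame class is closed under disjoint unions.
Any modal formula valid on each of 3 disjoint one-world frames is valid on their disjoint union (validity is preserved under disjoint unions). Each one-world frame has |W|=1≤2, but the union has |W|=3.
So no modal formula (or set of formulas) defines exactly the |W|≤2 frames.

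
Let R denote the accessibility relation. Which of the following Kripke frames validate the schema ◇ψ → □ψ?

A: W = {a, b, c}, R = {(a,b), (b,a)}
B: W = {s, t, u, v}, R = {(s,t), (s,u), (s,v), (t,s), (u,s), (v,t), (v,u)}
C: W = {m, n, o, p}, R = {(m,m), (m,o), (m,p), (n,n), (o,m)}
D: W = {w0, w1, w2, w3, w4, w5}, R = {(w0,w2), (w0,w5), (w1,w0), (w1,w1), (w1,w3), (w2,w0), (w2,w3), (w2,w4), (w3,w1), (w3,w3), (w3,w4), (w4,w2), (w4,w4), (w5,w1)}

A

This is the axiom for partial functionality; its first-order frame correspondent is ∀x ∀y ∀z (Rxy ∧ Rxz → y = z).
A: ✓.
B: fails — s sees both t and u.
C: fails — m sees both m and o.
D: fails — w0 sees both w2 and w5.
Valid on: A.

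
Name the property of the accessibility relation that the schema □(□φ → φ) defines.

This is the T□ axiom.
Its frame correspondent is shift-reflexivity — ∀x ∀y (Rxy → Ryy).

shift-reflexivity: ∀x ∀y (Rxy → Ryy)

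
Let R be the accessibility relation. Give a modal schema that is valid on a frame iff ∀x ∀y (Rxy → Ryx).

q → □◇q

A defining formula is q → □◇q (the B axiom).
Suppose q→□◇q is valid. Take Rxy and set V(q)={x}. Then q at x, so □◇q at x, so ◇q at y, so some z with Ryz has q; z=x, i.e. Ryx.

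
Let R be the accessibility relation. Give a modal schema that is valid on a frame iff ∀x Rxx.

□q → q

This is reflexivity; the standard corresponding axiom is T: □q → q.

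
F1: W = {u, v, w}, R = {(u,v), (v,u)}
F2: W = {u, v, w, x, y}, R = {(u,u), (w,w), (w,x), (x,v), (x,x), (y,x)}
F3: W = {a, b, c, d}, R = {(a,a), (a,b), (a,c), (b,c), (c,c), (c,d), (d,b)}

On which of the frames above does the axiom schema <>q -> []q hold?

Frame correspondent (Sahlqvist): forall x forall y forall z (Rxy & Rxz -> y = z) — i.e. partial functionality.
F1: condition met.
F2: fails — w sees both w and x.
F3: fails — a sees both a and b.
Valid on: F1.

F1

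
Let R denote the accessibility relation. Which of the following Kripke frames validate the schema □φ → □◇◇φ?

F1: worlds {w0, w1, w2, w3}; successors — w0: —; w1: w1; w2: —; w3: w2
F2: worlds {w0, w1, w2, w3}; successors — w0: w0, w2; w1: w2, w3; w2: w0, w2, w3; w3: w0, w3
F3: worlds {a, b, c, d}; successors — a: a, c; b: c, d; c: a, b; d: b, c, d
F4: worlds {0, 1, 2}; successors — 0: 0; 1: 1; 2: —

F2, F3, F4

This is the axiom for a generalized confluence (Geach) condition; its first-order frame correspondent is ∀x ∀z (xRz → ∃w (xRw ∧ zR²w)).
F1: fails — w3Rw2 but no w with w3Rw and w2R²w.
F2: holds.
F3: holds.
F4: holds.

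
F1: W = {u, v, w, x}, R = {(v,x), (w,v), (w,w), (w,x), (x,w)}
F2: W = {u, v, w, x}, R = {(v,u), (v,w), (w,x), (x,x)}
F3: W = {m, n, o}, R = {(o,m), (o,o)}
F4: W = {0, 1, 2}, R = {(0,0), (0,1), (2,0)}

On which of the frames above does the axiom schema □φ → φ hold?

Frame correspondent (Sahlqvist): ∀x Rxx — i.e. reflexivity.
F1: fails — world u does not see itself.
F2: fails — world u does not see itself.
F3: fails — world m does not see itself.
F4: fails — world 1 does not see itself.
Valid on no frame.

none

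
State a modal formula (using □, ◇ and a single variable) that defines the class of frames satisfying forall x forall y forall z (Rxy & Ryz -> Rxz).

The condition is transitivity. The 4 schema □r → □□r defines it.

□r → □□r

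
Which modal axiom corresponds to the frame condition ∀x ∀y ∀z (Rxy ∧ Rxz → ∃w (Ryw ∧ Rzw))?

◇□s → □◇s

The condition is convergence. The .2 schema ◇□s → □◇s defines it.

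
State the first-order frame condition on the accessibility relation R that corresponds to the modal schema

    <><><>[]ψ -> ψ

This is a Sahlqvist (Geach-type) schema ◇^3□^1ψ → □^0◇^0ψ.
First-order correspondent: forall x forall y (x R^3 y -> exists w (yRw & x = w)).

forall x forall y (x R^3 y -> exists w (yRw & x = w))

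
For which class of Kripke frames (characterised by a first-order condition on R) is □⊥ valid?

emptiness of R

□⊥ is valid iff no world has any successor (otherwise □⊥ fails at any world with one).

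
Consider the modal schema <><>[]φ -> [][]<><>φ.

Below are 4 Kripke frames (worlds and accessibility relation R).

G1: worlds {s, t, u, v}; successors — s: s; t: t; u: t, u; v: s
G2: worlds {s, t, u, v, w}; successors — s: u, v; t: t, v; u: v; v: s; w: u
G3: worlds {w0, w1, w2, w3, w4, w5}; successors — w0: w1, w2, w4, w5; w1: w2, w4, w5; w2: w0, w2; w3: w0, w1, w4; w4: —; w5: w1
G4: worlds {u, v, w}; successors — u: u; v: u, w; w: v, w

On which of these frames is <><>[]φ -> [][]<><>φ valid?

This is the axiom for a generalized confluence (Geach) condition; its first-order frame correspondent is forall x forall y forall z ((x R^2 y & x R^2 z) -> exists w (yRw & z R^2 w)).
G1: satisfies the condition.
G2: fails — sR²v, sR²v but no w* with vRw* and vR²w*.
G3: fails — w0R²w0, w0R²w4 but no w with w0Rw and w4R²w.
G4: fails — vR²w, vR²u but no t with wRt and uR²t.

G1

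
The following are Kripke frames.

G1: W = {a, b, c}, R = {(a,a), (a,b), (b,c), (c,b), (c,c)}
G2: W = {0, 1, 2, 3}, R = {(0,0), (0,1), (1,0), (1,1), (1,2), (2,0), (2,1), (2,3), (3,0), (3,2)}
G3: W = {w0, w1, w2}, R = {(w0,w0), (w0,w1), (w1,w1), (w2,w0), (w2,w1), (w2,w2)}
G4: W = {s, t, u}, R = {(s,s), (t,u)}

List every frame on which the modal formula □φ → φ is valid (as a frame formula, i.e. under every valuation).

The schema corresponds to reflexivity: ∀x Rxx.
G1: fails — world b does not see itself.
G2: fails — world 2 does not see itself.
G3: condition met.
G4: fails — world t does not see itself.
Valid on: G3.

G3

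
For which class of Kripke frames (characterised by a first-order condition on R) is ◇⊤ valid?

◇⊤ holds at w iff w has a successor, so frame-validity of ◇⊤ is exactly seriality. Equivalently via □q → ◇q:
Suppose □q→◇q is valid. At any x set V(q)=W. Then □q at x, so ◇q at x, so x has a successor.

seriality: ∀x ∃y Rxy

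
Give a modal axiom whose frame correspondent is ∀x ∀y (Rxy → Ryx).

r → □◇r

This is symmetry; the standard corresponding axiom is B: r → □◇r.
Suppose r→□◇r is valid. Take Rxy and set V(r)={x}. Then r at x, so □◇r at x, so ◇r at y, so some z with Ryz has r; z=x, i.e. Ryx.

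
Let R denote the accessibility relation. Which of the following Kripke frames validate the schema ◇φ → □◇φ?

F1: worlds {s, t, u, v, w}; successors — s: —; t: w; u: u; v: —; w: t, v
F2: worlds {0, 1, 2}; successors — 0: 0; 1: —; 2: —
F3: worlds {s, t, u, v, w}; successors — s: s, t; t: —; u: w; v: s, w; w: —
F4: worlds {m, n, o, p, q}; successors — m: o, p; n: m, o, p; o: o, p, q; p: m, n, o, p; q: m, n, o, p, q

This is the axiom for the Euclidean property; its first-order frame correspondent is ∀x ∀y ∀z (Rxy ∧ Rxz → Ryz).
F1: fails — Rtw and Rtw but not Rww.
F2: ✓.
F3: fails — Rst and Rss but not Rts.
F4: fails — Rno and Rnm but not Rom.

F2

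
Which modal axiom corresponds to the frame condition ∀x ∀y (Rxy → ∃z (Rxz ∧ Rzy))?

A defining formula is □□r → □r (the C4 axiom).
Suppose □□r→□r is valid. Take Rxy and set V(r)={w : xR²w}. Then □□r at x, so □r at x, so r at y, i.e. ∃z(Rxz∧Rzy).

□□r → □r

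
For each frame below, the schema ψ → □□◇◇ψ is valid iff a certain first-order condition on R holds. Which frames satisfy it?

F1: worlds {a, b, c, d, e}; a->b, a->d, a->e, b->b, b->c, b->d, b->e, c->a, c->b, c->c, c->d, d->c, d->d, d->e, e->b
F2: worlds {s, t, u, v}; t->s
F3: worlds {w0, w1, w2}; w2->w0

F2, F3

Frame correspondent (Sahlqvist): ∀x ∀z (xR²z → ∃w (x = w ∧ zR²w)) — i.e. a generalized confluence (Geach) condition.
F1: fails — aR²e but no w with a=w and eR²w.
F2: condition met.
F3: condition met.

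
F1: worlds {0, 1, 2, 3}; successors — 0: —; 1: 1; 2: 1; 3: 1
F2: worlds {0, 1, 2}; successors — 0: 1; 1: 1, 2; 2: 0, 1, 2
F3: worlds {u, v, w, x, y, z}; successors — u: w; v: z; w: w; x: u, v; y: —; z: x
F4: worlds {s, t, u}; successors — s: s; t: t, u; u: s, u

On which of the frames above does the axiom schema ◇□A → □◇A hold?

The schema corresponds to convergence: ∀x ∀y ∀z (Rxy ∧ Rxz → ∃w (Ryw ∧ Rzw)).
F1: satisfies the condition.
F2: satisfies the condition.
F3: fails — Rxu and Rxv but u and v have no common successor.
F4: satisfies the condition.
Valid on: F1, F2, F4.

F1, F2, F4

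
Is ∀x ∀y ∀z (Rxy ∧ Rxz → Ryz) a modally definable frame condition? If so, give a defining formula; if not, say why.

The condition is the Euclidean property. A defining modal formula is ◇p → □◇p.
Suppose ◇p→□◇p is valid. Take Rxy, Rxz and set V(p)={y}. Then ◇p at x, so □◇p at x, so ◇p at z, so some w with Rzw has p; w=y, i.e. Rzy. By symmetry of the argument, Ryz.

Definable; ◇p → □◇p defines it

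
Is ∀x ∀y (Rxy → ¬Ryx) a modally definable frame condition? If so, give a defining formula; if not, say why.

No — not modally definable

If a class were modally definable it would be closed under surjective bounded morphisms (Goldblatt–Thomason).
The 3-cycle (worlds s,t,u with s→t→u→s) is asymmetric. Mapping every world to a single reflexive point • is a surjective bounded morphism, and the reflexive point is not asymmetric (R•• but asymmetry requires ¬R••).
Hence asymmetry is not modally definable.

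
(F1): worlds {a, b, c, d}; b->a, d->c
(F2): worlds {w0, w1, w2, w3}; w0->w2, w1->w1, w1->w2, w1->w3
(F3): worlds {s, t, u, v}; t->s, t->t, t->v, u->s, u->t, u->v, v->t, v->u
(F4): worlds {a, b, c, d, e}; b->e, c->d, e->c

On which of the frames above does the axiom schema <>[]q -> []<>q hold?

This is the axiom for convergence; its first-order frame correspondent is forall x forall y forall z (Rxy & Rxz -> exists w (Ryw & Rzw)).
(F1): fails — Rba and Rba but a and a have no common successor.
(F2): fails — Rw0w2 and Rw0w2 but w2 and w2 have no common successor.
(F3): fails — Rtv and Rts but v and s have no common successor.
(F4): fails — Rcd and Rcd but d and d have no common successor.

none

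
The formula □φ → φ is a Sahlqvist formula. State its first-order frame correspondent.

reflexivity: ∀x Rxx

Suppose □φ→φ is valid. At any x set V(φ)={w : Rxw}. Then □φ holds at x, so φ holds at x, i.e. Rxx.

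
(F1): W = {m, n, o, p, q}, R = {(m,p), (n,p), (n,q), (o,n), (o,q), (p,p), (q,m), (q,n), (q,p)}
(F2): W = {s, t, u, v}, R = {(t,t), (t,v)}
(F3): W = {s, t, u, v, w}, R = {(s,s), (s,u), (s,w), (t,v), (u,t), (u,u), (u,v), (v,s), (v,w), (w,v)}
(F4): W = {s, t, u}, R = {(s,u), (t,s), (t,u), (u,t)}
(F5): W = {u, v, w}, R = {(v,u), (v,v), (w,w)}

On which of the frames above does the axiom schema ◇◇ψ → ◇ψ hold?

Frame correspondent (Sahlqvist): ∀x ∀y ∀z (Rxy ∧ Ryz → Rxz) — i.e. transitivity.
(F1): fails — Ron and Rnp but not Rop.
(F2): condition met.
(F3): fails — Ruv and Rvw but not Ruw.
(F4): fails — Rsu and Rut but not Rst.
(F5): condition met.
Valid on: (F2), (F5).

(F2), (F5)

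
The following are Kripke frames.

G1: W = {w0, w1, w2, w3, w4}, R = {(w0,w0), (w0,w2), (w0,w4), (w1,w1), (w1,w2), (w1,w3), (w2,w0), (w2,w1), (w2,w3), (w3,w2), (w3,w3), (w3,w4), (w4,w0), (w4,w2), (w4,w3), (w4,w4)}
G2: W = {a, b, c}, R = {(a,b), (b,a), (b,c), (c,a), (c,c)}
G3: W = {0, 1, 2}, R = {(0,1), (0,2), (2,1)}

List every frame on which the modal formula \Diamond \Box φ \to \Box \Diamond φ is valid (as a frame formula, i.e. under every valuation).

G1

The schema corresponds to convergence: \forall x \forall y \forall z (Rxy \wedge Rxz \to \exists w (Ryw \wedge Rzw)).
G1: holds.
G2: fails — Rbc and Rba but c and a have no common successor.
G3: fails — R01 and R01 but 1 and 1 have no common successor.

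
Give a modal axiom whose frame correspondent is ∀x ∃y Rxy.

This is seriality; the standard corresponding axiom is D: □s → ◇s.
Suppose □s→◇s is valid. At any x set V(s)=W. Then □s at x, so ◇s at x, so x has a successor.

□s → ◇s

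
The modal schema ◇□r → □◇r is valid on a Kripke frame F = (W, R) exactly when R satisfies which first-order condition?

This schema is the .2 axiom.
It corresponds to convergence: ∀x ∀y ∀z (Rxy ∧ Rxz → ∃w (Ryw ∧ Rzw)).

Convergence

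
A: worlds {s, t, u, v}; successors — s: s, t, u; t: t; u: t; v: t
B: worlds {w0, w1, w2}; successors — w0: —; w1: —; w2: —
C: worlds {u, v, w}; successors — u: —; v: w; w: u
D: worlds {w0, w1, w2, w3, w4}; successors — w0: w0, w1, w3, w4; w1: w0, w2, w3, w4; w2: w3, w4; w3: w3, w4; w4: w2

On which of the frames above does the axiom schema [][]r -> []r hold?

Frame correspondent (Sahlqvist): forall x forall y (Rxy -> exists z (Rxz & Rzy)) — i.e. density.
A: ✓.
B: ✓.
C: fails — Rwu but no z with Rwz and Rzu.
D: fails — Rw4w2 but no z with Rw4z and Rzw2.
Valid on: A, B.

A, B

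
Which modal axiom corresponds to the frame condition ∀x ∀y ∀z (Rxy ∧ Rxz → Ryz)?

◇p → □◇p

The condition is the Euclidean property. The 5 schema ◇p → □◇p defines it.
Suppose ◇p→□◇p is valid. Take Rxy, Rxz and set V(p)={y}. Then ◇p at x, so □◇p at x, so ◇p at z, so some w with Rzw has p; w=y, i.e. Rzy. By symmetry of the argument, Ryz.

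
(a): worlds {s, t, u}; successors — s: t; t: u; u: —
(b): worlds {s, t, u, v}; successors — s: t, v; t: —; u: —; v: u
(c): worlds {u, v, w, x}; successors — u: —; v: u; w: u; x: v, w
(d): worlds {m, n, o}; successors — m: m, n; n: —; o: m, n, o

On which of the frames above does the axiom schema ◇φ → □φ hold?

The schema corresponds to partial functionality: ∀x ∀y ∀z (Rxy ∧ Rxz → y = z).
(a): condition met.
(b): fails — s sees both t and v.
(c): fails — x sees both v and w.
(d): fails — m sees both m and n.

(a)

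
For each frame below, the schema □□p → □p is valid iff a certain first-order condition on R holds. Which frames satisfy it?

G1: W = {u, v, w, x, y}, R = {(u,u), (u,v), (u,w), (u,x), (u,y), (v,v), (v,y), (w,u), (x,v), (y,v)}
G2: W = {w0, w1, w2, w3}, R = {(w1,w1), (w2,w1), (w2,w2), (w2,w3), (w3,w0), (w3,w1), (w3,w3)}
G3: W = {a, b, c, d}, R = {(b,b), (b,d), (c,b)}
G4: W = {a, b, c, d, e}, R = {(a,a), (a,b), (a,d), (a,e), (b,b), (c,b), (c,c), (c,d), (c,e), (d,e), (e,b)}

G1, G2, G3

The schema corresponds to density: ∀x ∀y (Rxy → ∃z (Rxz ∧ Rzy)).
G1: holds.
G2: holds.
G3: holds.
G4: fails — Rde but no z with Rdz and Rze.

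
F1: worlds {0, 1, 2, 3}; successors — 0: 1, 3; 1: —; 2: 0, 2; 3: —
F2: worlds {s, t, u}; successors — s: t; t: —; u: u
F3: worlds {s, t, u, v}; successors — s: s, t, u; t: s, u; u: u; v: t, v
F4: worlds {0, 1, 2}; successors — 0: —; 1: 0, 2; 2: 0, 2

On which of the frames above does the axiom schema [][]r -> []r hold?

F3, F4

The schema corresponds to density: forall x forall y (Rxy -> exists z (Rxz & Rzy)).
F1: fails — R01 but no z with R0z and Rz1.
F2: fails — Rst but no z with Rsz and Rzt.
F3: satisfies the condition.
F4: satisfies the condition.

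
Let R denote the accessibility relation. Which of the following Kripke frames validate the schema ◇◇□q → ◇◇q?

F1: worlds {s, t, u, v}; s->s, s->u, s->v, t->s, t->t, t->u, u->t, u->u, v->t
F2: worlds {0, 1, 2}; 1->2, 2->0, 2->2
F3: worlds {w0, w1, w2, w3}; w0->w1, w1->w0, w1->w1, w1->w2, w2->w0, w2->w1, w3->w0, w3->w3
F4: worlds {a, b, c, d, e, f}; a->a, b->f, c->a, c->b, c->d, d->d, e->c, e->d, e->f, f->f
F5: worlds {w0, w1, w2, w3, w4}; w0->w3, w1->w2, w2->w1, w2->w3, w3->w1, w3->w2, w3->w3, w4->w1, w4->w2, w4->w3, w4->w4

The schema corresponds to a generalized confluence (Geach) condition: ∀x ∀y (xR²y → ∃w (yRw ∧ xR²w)).
F1: ✓.
F2: fails — 1R²0 but no w with 0Rw and 1R²w.
F3: ✓.
F4: ✓.
F5: fails — w1R²w1 but no w with w1Rw and w1R²w.

F1, F3, F4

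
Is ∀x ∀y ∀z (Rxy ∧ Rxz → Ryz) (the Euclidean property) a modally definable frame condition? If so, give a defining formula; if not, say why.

Definable; ◇q → □◇q defines it

Yes: it is the Euclidean property, defined by the 5 schema ◇q → □◇q.
Suppose ◇q→□◇q is valid. Take Rxy, Rxz and set V(q)={y}. Then ◇q at x, so □◇q at x, so ◇q at z, so some w with Rzw has q; w=y, i.e. Rzy. By symmetry of the argument, Ryz.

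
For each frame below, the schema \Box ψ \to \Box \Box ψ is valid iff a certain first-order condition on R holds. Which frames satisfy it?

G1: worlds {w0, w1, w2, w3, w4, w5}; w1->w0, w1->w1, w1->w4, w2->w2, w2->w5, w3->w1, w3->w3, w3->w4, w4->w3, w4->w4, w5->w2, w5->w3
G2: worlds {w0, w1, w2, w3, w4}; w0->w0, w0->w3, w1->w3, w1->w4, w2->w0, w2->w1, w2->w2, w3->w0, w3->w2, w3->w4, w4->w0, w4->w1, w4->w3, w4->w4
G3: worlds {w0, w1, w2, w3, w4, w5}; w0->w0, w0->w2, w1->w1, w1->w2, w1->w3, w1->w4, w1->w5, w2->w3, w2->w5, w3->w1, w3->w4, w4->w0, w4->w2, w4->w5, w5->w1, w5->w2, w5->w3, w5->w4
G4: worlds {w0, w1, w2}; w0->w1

G4

Frame correspondent (Sahlqvist): \forall x \forall y \forall z (Rxy \wedge Ryz \to Rxz) — i.e. transitivity.
G1: fails — Rw5w2 and Rw2w5 but not Rw5w5.
G2: fails — Rw3w2 and Rw2w1 but not Rw3w1.
G3: fails — Rw5w2 and Rw2w5 but not Rw5w5.
G4: ✓.
Valid on: G4.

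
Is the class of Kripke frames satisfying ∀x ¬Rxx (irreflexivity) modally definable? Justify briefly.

Not modally definable

Modal frame validity is preserved under surjective bounded morphisms.
The 4-cycle (worlds a,b,c,d with a→b→c→d→a) is irreflexive, and the map sending every world to a single reflexive point • is a surjective bounded morphism (forth: every edge maps to (•,•); back: every world has a successor). So any modal formula valid on the 4-cycle is also valid on the reflexive point, which is not irreflexive.
So no modal formula (or set of formulas) defines exactly the irreflexive frames.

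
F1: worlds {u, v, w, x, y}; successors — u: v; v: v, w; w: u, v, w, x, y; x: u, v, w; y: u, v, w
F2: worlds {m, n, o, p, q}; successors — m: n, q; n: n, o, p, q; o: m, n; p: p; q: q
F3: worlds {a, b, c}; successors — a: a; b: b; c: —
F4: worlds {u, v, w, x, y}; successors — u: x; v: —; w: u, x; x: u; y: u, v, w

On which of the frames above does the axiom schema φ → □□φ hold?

F3

This is the axiom for a generalized confluence (Geach) condition; its first-order frame correspondent is ∀x ∀z (xR²z → ∃w (x = w ∧ z = w)).
F1: fails — uR²v but u ≠ v.
F2: fails — mR²n but m ≠ n.
F3: ✓.
F4: fails — wR²u but w ≠ u.
Valid on: F3.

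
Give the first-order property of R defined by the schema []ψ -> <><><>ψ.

This is a Sahlqvist (Geach-type) schema ◇^0□^1ψ → □^0◇^3ψ.
Minimal-valuation argument: fix x; take any y with xR^0y and any z with xR^0z. Set V(ψ) to the set of worlds R-reachable from y in exactly 1 step. Then □^1ψ holds at y, so the antecedent holds at x; validity forces ◇^3ψ at z, giving a w with zR^3w and yR^1w.
First-order correspondent: forall x exists w (xRw & x R^3 w).

forall x exists w (xRw & x R^3 w)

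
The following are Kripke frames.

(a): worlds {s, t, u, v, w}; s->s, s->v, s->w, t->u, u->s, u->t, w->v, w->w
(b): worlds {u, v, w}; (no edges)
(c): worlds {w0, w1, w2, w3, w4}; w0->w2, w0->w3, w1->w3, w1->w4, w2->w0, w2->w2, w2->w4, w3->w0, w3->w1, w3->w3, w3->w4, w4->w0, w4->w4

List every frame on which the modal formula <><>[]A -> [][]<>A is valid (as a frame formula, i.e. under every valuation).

This is the axiom for a generalized confluence (Geach) condition; its first-order frame correspondent is forall x forall y forall z ((x R^2 y & x R^2 z) -> exists w (yRw & zRw)).
(a): fails — sR²s, sR²v but no w* with sRw* and vRw*.
(b): satisfies the condition.
(c): fails — w0R²w0, w0R²w4 but no w with w0Rw and w4Rw.
Valid on: (b).

(b)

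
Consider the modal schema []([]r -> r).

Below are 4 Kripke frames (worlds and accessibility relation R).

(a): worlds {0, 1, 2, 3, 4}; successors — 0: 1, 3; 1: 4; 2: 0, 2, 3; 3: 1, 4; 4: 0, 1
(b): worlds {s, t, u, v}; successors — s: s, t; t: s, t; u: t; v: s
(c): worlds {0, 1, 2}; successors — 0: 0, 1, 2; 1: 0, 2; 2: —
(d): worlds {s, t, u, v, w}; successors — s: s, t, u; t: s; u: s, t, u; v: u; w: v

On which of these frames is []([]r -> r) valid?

(b)

This is the axiom for shift-reflexivity; its first-order frame correspondent is forall x forall y (Rxy -> Ryy).
(a): fails — R34 but not R44.
(b): condition met.
(c): fails — R02 but not R22.
(d): fails — Rut but not Rtt.
Valid on: (b).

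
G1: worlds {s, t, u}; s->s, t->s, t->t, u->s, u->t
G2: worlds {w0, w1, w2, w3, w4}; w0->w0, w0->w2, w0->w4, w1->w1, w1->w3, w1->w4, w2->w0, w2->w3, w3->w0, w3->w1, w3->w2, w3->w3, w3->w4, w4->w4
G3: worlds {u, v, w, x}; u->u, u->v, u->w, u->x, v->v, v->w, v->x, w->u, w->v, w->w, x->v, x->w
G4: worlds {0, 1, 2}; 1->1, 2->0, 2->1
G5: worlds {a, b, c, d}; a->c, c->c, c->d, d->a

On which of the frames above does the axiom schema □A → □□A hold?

G1, G4

This is the axiom for transitivity; its first-order frame correspondent is ∀x ∀y ∀z (Rxy ∧ Ryz → Rxz).
G1: satisfies the condition.
G2: fails — Rw1w3 and Rw3w0 but not Rw1w0.
G3: fails — Rxw and Rwu but not Rxu.
G4: satisfies the condition.
G5: fails — Rac and Rcd but not Rad.
Valid on: G1, G4.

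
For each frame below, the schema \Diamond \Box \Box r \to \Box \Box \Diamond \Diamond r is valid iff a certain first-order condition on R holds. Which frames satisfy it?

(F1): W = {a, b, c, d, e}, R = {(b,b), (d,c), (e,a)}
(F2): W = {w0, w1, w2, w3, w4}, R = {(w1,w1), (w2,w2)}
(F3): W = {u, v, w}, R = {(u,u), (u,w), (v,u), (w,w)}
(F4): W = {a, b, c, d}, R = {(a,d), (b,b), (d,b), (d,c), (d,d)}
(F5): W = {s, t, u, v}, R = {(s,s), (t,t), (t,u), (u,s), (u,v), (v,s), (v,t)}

(F1), (F2), (F3), (F5)

The schema corresponds to a generalized confluence (Geach) condition: \forall x \forall y \forall z ((xRy \wedge x R^2 z) \to \exists w (y R^2 w \wedge z R^2 w)).
(F1): ✓.
(F2): ✓.
(F3): ✓.
(F4): fails — aRd, aR²c but no w with dR²w and cR²w.
(F5): ✓.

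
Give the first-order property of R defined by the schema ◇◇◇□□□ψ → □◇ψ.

∀x ∀y ∀z ((xR³y ∧ xRz) → ∃w (yR³w ∧ zRw))

This is a Sahlqvist (Geach-type) schema ◇^3□^3ψ → □^1◇^1ψ.
First-order correspondent: ∀x ∀y ∀z ((xR³y ∧ xRz) → ∃w (yR³w ∧ zRw)).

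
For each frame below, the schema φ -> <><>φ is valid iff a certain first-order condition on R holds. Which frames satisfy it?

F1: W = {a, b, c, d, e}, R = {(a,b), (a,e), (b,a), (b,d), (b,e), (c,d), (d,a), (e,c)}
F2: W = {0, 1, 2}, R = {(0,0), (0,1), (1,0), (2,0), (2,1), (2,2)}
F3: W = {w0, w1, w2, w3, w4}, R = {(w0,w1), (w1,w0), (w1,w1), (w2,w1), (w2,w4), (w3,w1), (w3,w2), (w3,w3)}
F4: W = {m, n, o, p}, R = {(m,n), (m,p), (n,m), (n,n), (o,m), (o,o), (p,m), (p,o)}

Frame correspondent (Sahlqvist): forall x exists w (x = w & x R^2 w) — i.e. a generalized confluence (Geach) condition.
F1: fails — at c but no w with c=w and cR²w.
F2: holds.
F3: fails — at w2 but no w with w2=w and w2R²w.
F4: holds.

F2, F4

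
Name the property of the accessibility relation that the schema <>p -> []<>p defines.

the Euclidean property: forall x forall y forall z (Rxy & Rxz -> Ryz)

Suppose ◇p→□◇p is valid. Take Rxy, Rxz and set V(p)={y}. Then ◇p at x, so □◇p at x, so ◇p at z, so some w with Rzw has p; w=y, i.e. Rzy. By symmetry of the argument, Ryz.
Conversely, on a frame with the Euclidean property the schema holds at every world under every valuation.
Frame condition: forall x forall y forall z (Rxy & Rxz -> Ryz).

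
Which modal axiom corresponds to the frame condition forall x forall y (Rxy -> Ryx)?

The condition is symmetry. The B schema ψ → □◇ψ defines it.
Suppose ψ→□◇ψ is valid. Take Rxy and set V(ψ)={x}. Then ψ at x, so □◇ψ at x, so ◇ψ at y, so some z with Ryz has ψ; z=x, i.e. Ryx.

ψ → □◇ψ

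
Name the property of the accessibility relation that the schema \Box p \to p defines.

This is the T axiom.
It corresponds to reflexivity: \forall x Rxx.

reflexivity: \forall x Rxx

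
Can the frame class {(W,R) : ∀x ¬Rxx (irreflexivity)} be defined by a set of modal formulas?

Modal frame validity is preserved under surjective bounded morphisms.
The 3-cycle (worlds 0,1,2 with 0→1→2→0) is irreflexive, and the map sending every world to a single reflexive point • is a surjective bounded morphism (forth: every edge maps to (•,•); back: every world has a successor). So any modal formula valid on the 3-cycle is also valid on the reflexive point, which is not irreflexive.
Hence irreflexivity is not modally definable.

Not modally definable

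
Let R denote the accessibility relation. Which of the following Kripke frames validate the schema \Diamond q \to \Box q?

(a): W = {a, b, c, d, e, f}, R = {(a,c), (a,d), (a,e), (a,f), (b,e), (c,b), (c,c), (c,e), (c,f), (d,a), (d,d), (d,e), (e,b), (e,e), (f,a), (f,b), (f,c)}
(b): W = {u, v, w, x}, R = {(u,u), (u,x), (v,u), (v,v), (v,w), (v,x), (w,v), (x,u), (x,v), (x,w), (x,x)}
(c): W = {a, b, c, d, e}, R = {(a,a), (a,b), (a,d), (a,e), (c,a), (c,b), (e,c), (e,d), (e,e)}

none

Frame correspondent (Sahlqvist): \forall x \forall y \forall z (Rxy \wedge Rxz \to y = z) — i.e. partial functionality.
(a): fails — a sees both c and d.
(b): fails — u sees both u and x.
(c): fails — a sees both a and b.
Valid on no frame.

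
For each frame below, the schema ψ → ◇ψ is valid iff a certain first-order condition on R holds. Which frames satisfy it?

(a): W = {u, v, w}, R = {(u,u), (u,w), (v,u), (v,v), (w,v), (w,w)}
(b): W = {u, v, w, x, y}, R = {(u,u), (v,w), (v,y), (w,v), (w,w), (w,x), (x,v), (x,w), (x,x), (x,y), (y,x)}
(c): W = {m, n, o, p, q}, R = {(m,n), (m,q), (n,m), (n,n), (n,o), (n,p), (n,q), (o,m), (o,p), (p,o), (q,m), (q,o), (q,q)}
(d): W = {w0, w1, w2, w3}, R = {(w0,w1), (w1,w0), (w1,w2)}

This is the axiom for reflexivity; its first-order frame correspondent is ∀x Rxx.
(a): condition met.
(b): fails — world v does not see itself.
(c): fails — world m does not see itself.
(d): fails — world w0 does not see itself.
Valid on: (a).

(a)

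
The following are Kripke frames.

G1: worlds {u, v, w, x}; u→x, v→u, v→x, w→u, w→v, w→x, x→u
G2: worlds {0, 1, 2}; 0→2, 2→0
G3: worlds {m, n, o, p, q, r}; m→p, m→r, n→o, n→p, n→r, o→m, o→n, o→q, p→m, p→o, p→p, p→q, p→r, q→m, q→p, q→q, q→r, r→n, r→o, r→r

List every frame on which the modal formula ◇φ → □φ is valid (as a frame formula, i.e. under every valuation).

This is the axiom for partial functionality; its first-order frame correspondent is ∀x ∀y ∀z (Rxy ∧ Rxz → y = z).
G1: fails — v sees both u and x.
G2: ✓.
G3: fails — m sees both p and r.

G2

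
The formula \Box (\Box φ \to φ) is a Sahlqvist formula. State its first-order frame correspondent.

This is the T□ axiom.
It corresponds to shift-reflexivity: \forall x \forall y (Rxy \to Ryy).

Shift-reflexivity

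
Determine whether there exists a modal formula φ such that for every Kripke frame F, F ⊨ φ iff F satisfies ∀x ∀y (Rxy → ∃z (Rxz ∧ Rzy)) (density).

Yes — defined by □□r → □r

This is a Sahlqvist condition; the C4 axiom □□r → □r defines it.
Suppose □□r→□r is valid. Take Rxy and set V(r)={w : xR²w}. Then □□r at x, so □r at x, so r at y, i.e. ∃z(Rxz∧Rzy).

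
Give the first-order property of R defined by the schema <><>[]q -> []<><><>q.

forall x forall y forall z ((x R^2 y & xRz) -> exists w (yRw & z R^3 w))

This is a Sahlqvist (Geach-type) schema ◇^2□^1q → □^1◇^3q.
First-order correspondent: forall x forall y forall z ((x R^2 y & xRz) -> exists w (yRw & z R^3 w)).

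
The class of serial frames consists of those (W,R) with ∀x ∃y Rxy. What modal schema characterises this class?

□ψ → ◇ψ

This is seriality; the standard corresponding axiom is D: □ψ → ◇ψ.
Suppose □ψ→◇ψ is valid. At any x set V(ψ)=W. Then □ψ at x, so ◇ψ at x, so x has a successor.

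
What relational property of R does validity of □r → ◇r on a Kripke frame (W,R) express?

This schema is the D axiom.
It corresponds to seriality: ∀x ∃y Rxy.

seriality: ∀x ∃y Rxy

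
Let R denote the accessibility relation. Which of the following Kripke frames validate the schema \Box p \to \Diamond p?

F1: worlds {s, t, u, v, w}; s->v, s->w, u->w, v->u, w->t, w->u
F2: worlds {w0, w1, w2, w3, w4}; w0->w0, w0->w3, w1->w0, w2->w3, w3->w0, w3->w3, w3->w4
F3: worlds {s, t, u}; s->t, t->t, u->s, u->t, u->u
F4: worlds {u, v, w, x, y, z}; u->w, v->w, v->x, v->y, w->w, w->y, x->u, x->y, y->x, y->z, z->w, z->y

Frame correspondent (Sahlqvist): \forall x \exists y Rxy — i.e. seriality.
F1: fails — world t has no successor.
F2: fails — world w4 has no successor.
F3: holds.
F4: holds.

F3, F4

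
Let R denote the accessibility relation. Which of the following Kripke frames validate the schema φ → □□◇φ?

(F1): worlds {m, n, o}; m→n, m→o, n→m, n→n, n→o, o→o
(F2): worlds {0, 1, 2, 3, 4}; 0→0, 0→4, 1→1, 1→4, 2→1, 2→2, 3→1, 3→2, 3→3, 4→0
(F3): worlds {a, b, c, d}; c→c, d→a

(F3)

The schema corresponds to a generalized confluence (Geach) condition: ∀x ∀z (xR²z → ∃w (x = w ∧ zRw)).
(F1): fails — mR²m but no w with m=w and mRw.
(F2): fails — 1R²0 but no w with 1=w and 0Rw.
(F3): satisfies the condition.
Valid on: (F3).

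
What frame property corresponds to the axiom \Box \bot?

□⊥ is valid iff no world has any successor (otherwise □⊥ fails at any world with one).

emptiness of R: \forall x \forall y \neg Rxy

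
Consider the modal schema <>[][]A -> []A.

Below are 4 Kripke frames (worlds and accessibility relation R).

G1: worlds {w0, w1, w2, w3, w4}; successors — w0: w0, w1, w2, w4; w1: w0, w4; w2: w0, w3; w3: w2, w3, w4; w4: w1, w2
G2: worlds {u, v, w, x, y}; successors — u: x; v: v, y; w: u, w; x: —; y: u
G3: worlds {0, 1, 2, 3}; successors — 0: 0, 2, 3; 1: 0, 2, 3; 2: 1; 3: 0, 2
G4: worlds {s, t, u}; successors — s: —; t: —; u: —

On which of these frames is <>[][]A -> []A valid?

G3, G4

This is the axiom for a generalized confluence (Geach) condition; its first-order frame correspondent is forall x forall y forall z ((xRy & xRz) -> exists w (y R^2 w & z = w)).
G1: fails — w0Rw4, w0Rw1 but no w with w4R²w and w1=w.
G2: fails — uRx, uRx but no t with xR²t and x=t.
G3: satisfies the condition.
G4: satisfies the condition.
Valid on: G3, G4.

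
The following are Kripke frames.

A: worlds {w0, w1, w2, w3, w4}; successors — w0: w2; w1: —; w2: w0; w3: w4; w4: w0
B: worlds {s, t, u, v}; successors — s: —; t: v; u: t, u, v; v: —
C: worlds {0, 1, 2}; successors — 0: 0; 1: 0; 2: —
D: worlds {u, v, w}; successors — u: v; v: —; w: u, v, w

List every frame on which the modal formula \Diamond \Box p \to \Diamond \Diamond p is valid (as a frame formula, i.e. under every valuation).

A, C

This is the axiom for a generalized confluence (Geach) condition; its first-order frame correspondent is \forall x \forall y (xRy \to \exists w (yRw \wedge x R^2 w)).
A: condition met.
B: fails — tRv but no w with vRw and tR²w.
C: condition met.
D: fails — uRv but no t with vRt and uR²t.
Valid on: A, C.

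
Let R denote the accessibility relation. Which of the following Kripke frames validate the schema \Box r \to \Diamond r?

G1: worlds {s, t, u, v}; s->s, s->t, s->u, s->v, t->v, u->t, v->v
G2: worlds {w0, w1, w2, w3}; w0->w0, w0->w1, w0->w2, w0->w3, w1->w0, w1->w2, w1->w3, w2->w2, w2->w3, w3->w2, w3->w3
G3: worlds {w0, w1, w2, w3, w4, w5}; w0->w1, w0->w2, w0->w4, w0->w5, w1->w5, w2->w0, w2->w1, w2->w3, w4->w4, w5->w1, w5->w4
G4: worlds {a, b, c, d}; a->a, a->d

G1, G2

Frame correspondent (Sahlqvist): \forall x \exists y Rxy — i.e. seriality.
G1: holds.
G2: holds.
G3: fails — world w3 has no successor.
G4: fails — world b has no successor.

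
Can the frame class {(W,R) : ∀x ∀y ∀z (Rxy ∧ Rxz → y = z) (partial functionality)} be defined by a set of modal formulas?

This is a Sahlqvist condition; the CD axiom ◇q → □q defines it.
Suppose ◇q→□q is valid. Take Rxy, Rxz and set V(q)={y}. Then ◇q at x, so □q at x, so q at z, i.e. z=y.

Yes, by ◇q → □q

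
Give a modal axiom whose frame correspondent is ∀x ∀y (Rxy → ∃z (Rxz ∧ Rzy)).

A defining formula is □□q → □q (the C4 axiom).
Suppose □□q→□q is valid. Take Rxy and set V(q)={w : xR²w}. Then □□q at x, so □q at x, so q at y, i.e. ∃z(Rxz∧Rzy).

□□q → □q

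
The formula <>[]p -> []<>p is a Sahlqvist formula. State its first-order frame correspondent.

convergence

Suppose ◇□p→□◇p is valid. Take Rxy, Rxz and set V(p)={w : Ryw}. Then □p at y so ◇□p at x, so □◇p at x, so ◇p at z, giving w with Rzw and Ryw.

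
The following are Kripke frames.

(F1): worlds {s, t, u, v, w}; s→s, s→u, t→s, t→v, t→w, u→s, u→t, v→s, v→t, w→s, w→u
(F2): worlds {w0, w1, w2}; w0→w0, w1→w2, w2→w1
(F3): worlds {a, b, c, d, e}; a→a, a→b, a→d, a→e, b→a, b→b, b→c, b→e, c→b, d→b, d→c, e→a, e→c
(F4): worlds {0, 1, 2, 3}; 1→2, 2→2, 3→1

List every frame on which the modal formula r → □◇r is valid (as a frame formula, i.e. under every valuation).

The schema corresponds to symmetry: ∀x ∀y (Rxy → Ryx).
(F1): fails — Rwu but not Ruw.
(F2): condition met.
(F3): fails — Rdc but not Rcd.
(F4): fails — R12 but not R21.
Valid on: (F2).

(F2)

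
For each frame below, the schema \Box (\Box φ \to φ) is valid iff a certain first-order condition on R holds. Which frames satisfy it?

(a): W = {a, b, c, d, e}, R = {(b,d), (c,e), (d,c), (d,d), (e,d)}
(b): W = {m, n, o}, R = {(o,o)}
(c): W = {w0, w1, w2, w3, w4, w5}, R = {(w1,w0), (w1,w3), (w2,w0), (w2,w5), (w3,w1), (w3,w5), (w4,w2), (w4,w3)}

The schema corresponds to shift-reflexivity: \forall x \forall y (Rxy \to Ryy).
(a): fails — Rdc but not Rcc.
(b): satisfies the condition.
(c): fails — Rw1w0 but not Rw0w0.
Valid on: (b).

(b)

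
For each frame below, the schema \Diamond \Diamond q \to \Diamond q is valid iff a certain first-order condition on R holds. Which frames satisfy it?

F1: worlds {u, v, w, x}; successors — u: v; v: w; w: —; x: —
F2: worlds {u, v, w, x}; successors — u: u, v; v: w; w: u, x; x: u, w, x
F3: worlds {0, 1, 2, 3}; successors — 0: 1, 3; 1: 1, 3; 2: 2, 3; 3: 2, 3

none

This is the axiom for transitivity; its first-order frame correspondent is \forall x \forall y \forall z (Rxy \wedge Ryz \to Rxz).
F1: fails — Ruv and Rvw but not Ruw.
F2: fails — Ruv and Rvw but not Ruw.
F3: fails — R03 and R32 but not R02.
Valid on no frame.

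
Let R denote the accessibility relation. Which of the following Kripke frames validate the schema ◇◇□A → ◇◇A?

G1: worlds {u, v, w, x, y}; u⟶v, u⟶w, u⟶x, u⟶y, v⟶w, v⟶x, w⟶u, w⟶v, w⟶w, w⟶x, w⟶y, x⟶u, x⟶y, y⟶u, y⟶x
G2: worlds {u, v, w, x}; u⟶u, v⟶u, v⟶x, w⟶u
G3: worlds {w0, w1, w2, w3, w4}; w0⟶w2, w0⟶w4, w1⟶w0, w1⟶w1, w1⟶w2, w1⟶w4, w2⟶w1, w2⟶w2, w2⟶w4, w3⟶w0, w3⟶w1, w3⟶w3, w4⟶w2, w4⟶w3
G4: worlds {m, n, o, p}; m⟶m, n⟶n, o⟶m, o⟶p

The schema corresponds to a generalized confluence (Geach) condition: ∀x ∀y (xR²y → ∃w (yRw ∧ xR²w)).
G1: condition met.
G2: condition met.
G3: condition met.
G4: condition met.
Valid on: G1, G2, G3, G4.

G1, G2, G3, G4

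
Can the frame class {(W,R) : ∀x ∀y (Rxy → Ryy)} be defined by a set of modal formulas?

Yes — defined by □(□q → q)

This is a Sahlqvist condition; the T□ axiom □(□q → q) defines it.
Suppose □(□q→q) is valid. Take Rxy and set V(q)={w : Ryw}. Then at y, □q holds; since □(□q→q) at x, □q→q at y, so q at y, i.e. Ryy.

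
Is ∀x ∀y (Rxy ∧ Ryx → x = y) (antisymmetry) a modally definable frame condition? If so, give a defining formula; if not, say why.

Not definable by any modal formula

Modal frame validity is preserved under surjective bounded morphisms.
The 8-cycle (worlds w0,w1,w2,w3,w4,w5,w6,w7 with w0→w1→w2→w3→w4→w5→w6→w7→w0) is antisymmetric. Sending even-indexed worlds to • and odd-indexed worlds to ∘ is a surjective bounded morphism onto the two-world frame with •↔∘, which is not antisymmetric.
So no modal formula (or set of formulas) defines exactly the antisymmetric frames.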